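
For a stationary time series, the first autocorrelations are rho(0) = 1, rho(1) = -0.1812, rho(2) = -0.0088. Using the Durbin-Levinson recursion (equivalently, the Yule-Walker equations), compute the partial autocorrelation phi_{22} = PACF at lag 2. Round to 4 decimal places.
\phi_{22} = -0.0430

The PACF at lag k is phi_{kk}, the last component of the solution
to the Yule-Walker system G_k phi = r_k where
  (G_k)_{ij} = rho(|i - j|), (r_k)_i = rho(i), i,j = 1..k.
Equivalently, Durbin-Levinson gives phi_{kk} iteratively:
  phi_{11} = rho(1)
  phi_{kk} = [rho(k) - sum_{j=1..k-1} phi_{k-1,j} rho(k-j)]
            / [1 - sum_{j=1..k-1} phi_{k-1,j} rho(j)],
  phi_{k,j} = phi_{k-1,j} - phi_{kk} phi_{k-1,k-j},  j = 1..k-1.
Step k = 1:
  phi_11 = rho(1) = -0.1812.
Step k = 2:
  phi_22 = [rho(2) - phi_11 rho(1)] / [1 - phi_11 rho(1)] = [-0.0088 - (-0.1812)(-0.1812)] / [1 - (-0.1812)(-0.1812)]
         = -0.04163344 / 0.96716656 = -0.043.
Therefore phi_{22} = -0.0430.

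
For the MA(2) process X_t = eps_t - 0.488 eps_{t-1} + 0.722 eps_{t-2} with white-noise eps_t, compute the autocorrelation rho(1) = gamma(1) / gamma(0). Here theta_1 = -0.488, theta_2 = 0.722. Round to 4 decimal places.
\rho(1) = -0.4776

For an MA(q) process with theta_0 = 1, the autocovariance is
  gamma(k) = sigma^2 * sum_{i=0..q-k} theta_i * theta_{i+k},
and rho(k) = gamma(k) / gamma(0). Sigma^2 cancels.
  numerator   = (1)*(-0.488) + (-0.488)*(0.722) = -0.840336.
  denominator = (1)^2 + (-0.488)^2 + (0.722)^2 = 1.759428.
  rho(1) = -0.840336 / 1.759428 = -0.4776.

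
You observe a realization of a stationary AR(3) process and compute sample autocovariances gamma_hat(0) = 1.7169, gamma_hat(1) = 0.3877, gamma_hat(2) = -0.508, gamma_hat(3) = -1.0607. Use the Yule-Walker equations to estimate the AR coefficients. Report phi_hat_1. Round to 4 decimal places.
\hat\phi_{1} = 0.1110

The Yule-Walker equations for an AR(p) process read, in matrix form,
  Gamma_p phi = r_p,   with   (Gamma_p)_{ij} = gamma(|i - j|),
                       (r_p)_i = gamma(i),   i,j = 1..p.
Substitute the sample gammas (Toeplitz matrix and right-hand side of size 3):
  Gamma_p = [[1.7169, 0.3877, -0.508], [0.3877, 1.7169, 0.3877], [-0.508, 0.3877, 1.7169]]
  r_p     = [0.3877, -0.508, -1.0607]
Written out (R1..R3):
  (R1) 1.7169 phi_1 + 0.3877 phi_2 - 0.508 phi_3 = 0.3877
  (R2) 0.3877 phi_1 + 1.7169 phi_2 + 0.3877 phi_3 = -0.508
  (R3) -0.508 phi_1 + 0.3877 phi_2 + 1.7169 phi_3 = -1.0607
Gaussian elimination:
  R2 <- R2 - (0.3877/1.7169) R1 = R2 - (0.225814) R1:  1.629352 phi_2 + 0.502413 phi_3 = -0.595548
  R3 <- R3 - (-0.508/1.7169) R1 = R3 - (-0.295882) R1:  0.502413 phi_2 + 1.566592 phi_3 = -0.945987
  R3 <- R3 - (0.502413/1.629352) R2 = R3 - (0.308352) R2:  1.411672 phi_3 = -0.762348
Back-substitution:
  phi_hat_3 = -0.762348 / 1.411672 = -0.540032
  phi_hat_2 = (-0.595548 - (0.502413)(-0.540032)) / 1.629352 = -0.198992
  phi_hat_1 = (0.3877 - (0.3877)(-0.198992) - (-0.508)(-0.540032)) / 1.7169 = 0.110963
So phi_hat = [0.1110, -0.1990, -0.5400].
Therefore phi_hat_1 = 0.1110.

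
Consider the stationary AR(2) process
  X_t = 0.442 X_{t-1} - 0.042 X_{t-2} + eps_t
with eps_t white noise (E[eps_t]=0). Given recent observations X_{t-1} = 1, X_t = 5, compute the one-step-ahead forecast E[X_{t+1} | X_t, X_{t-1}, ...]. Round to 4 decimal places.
E[X_{t+1} \mid \mathcal F_t] = 2.1680

For an AR(p) model X_t = c + sum_i phi_i X_{t-i} + eps_t, the
one-step-ahead conditional mean is
  E[X_{t+1} | X_t, ...] = c + sum_i phi_i X_{t+1-i}.
Substitute known values:
  E[X_{t+1} | ...] = (0.442) * (5) + (-0.042) * (1)
                   = 2.1680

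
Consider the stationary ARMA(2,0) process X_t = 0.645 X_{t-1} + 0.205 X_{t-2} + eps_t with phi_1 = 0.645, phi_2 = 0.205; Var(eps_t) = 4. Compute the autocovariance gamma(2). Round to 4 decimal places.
\gamma(2) = 8.8981

Multiply the model equation by X_{t-k} and take expectations. With theta_0 = psi_0 = 1 and psi_j the MA(infinity) weights, this gives
  gamma(k) - sum_i phi_i gamma(k-i) = c_k,
  c_k = sigma^2 * sum_{j=k..q} theta_j psi_{j-k}   (c_k = 0 for k > q),
using gamma(-m) = gamma(m).
Pure AR (q = 0): c_0 = sigma^2 = 4, c_k = 0 for k >= 1.
Equations for k = 0, 1, 2 (AR order 2, c_2 = 0):
  (E0) gamma(0) = phi_1 gamma(1) + phi_2 gamma(2) + c_0
  (E1) gamma(1) = phi_1 gamma(0) + phi_2 gamma(1) + c_1
  (E2) gamma(2) = phi_1 gamma(1) + phi_2 gamma(0)
From (E1): gamma(1) = A gamma(0) + B with
  A = phi_1 / (1 - phi_2) = 0.645 / 0.795 = 0.811321,   B = c_1 / (1 - phi_2) = 0 / 0.795 = 0.
Insert (E2) into (E0): gamma(0) (1 - phi_2^2) = phi_1 (1 + phi_2) gamma(1) + c_0.
  phi_1 (1 + phi_2) = (0.645)(1.205) = 0.777225,   1 - phi_2^2 = 0.957975.
Replace gamma(1) by A gamma(0) + B and collect gamma(0):
  gamma(0) [0.957975 - (0.777225)(0.811321)] = c_0 = 4
  gamma(0) * 0.327396 = 4
  gamma(0) = 4 / 0.327396 = 12.217612.
  gamma(1) = A gamma(0) = (0.811321)(12.217612) = 9.912402.
  gamma(2) = phi_1 gamma(1) + phi_2 gamma(0) = (0.645)(9.912402) + (0.205)(12.217612) = 8.89811.
Therefore gamma(2) = 8.8981 (to 4 decimal places).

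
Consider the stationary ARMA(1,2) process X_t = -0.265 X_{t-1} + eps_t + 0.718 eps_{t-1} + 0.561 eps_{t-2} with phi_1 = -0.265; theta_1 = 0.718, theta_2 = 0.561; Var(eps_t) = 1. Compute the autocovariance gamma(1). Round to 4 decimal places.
\gamma(1) = 0.5973

Multiply the model equation by X_{t-k} and take expectations. With theta_0 = psi_0 = 1 and psi_j the MA(infinity) weights, this gives
  gamma(k) - sum_i phi_i gamma(k-i) = c_k,
  c_k = sigma^2 * sum_{j=k..q} theta_j psi_{j-k}   (c_k = 0 for k > q),
using gamma(-m) = gamma(m).
psi-weights needed (psi_j = theta_j + sum_i phi_i psi_{j-i}):
  psi_1 = theta_1 + phi_1 = 0.718 + (-0.265) = 0.453
  psi_2 = theta_2 + phi_1 psi_1 = 0.561 + (-0.265)(0.453) = 0.440955
Right-hand sides:
  c_0 = sigma^2 (1 + theta_1 psi_1 + theta_2 psi_2) = 1 * (1 + (0.718)(0.453) + (0.561)(0.440955)) = 1 * 1.57263 = 1.57263
  c_1 = sigma^2 (theta_1 + theta_2 psi_1) = 1 * (0.718 + (0.561)(0.453)) = 0.972133
  c_2 = sigma^2 theta_2 = 1 * (0.561) = 0.561
Equations for k = 0 and k = 1 (AR order 1):
  gamma(0) = phi_1 gamma(1) + c_0
  gamma(1) = phi_1 gamma(0) + c_1
Substituting the second into the first: gamma(0) (1 - phi_1^2) = c_0 + phi_1 c_1, so
  gamma(0) = (c_0 + phi_1 c_1) / (1 - phi_1^2) = (1.57263 + (-0.265)(0.972133)) / (1 - (-0.265)^2) = 1.315015 / 0.929775 = 1.414336.
  gamma(1) = phi_1 gamma(0) + c_1 = (-0.265)(1.414336) + (0.972133) = 0.597334.
Therefore gamma(1) = 0.5973 (to 4 decimal places).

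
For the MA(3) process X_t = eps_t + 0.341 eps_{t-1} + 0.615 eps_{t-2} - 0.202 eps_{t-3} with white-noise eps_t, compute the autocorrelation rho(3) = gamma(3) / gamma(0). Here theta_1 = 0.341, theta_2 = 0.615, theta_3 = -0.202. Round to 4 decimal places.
\rho(3) = -0.1316

For an MA(q) process with theta_0 = 1, the autocovariance is
  gamma(k) = sigma^2 * sum_{i=0..q-k} theta_i * theta_{i+k},
and rho(k) = gamma(k) / gamma(0). Sigma^2 cancels.
  numerator   = (1)*(-0.202) = -0.202.
  denominator = (1)^2 + (0.341)^2 + (0.615)^2 + (-0.202)^2 = 1.53531.
  rho(3) = -0.202 / 1.53531 = -0.1316.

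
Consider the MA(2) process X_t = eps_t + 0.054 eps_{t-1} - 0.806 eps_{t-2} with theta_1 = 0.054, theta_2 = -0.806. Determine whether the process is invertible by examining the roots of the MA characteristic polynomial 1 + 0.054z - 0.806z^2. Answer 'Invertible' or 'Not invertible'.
\text{Invertible}

The MA(q) characteristic polynomial is P(z) = 1 + 0.054z - 0.806z^2.
Invertibility requires all roots to lie outside the unit circle, i.e. |z| > 1 for every root.
Set 1 + (0.054) z + (-0.806) z^2 = 0, i.e. a z^2 + b z + c = 0 with a = -0.806, b = 0.054, c = 1.
Discriminant D = b^2 - 4ac = (0.054)^2 - 4*(-0.806)*1 = 0.002916 - (-3.224) = 3.226916.
D >= 0, so the roots are real: z = (-b +/- sqrt(D)) / (2a) = (-0.054 +/- 1.796362) / (-1.612).
  z_1 = (-0.054 + 1.796362) / (-1.612) = -1.0809,   |z_1| = 1.0809.
  z_2 = (-0.054 - 1.796362) / (-1.612) = 1.1479,   |z_2| = 1.1479.
Moduli of all roots: 1.0809, 1.1479.
All moduli strictly greater than 1? Yes.
Verdict: Invertible.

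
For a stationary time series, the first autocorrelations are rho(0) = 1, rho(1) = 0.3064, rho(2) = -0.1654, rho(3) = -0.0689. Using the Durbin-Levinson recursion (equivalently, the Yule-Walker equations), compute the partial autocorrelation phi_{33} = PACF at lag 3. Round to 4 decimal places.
\phi_{33} = 0.1009

The PACF at lag k is phi_{kk}, the last component of the solution
to the Yule-Walker system G_k phi = r_k where
  (G_k)_{ij} = rho(|i - j|), (r_k)_i = rho(i), i,j = 1..k.
Equivalently, Durbin-Levinson gives phi_{kk} iteratively:
  phi_{11} = rho(1)
  phi_{kk} = [rho(k) - sum_{j=1..k-1} phi_{k-1,j} rho(k-j)]
            / [1 - sum_{j=1..k-1} phi_{k-1,j} rho(j)],
  phi_{k,j} = phi_{k-1,j} - phi_{kk} phi_{k-1,k-j},  j = 1..k-1.
Step k = 1:
  phi_11 = rho(1) = 0.3064.
Step k = 2:
  phi_22 = [rho(2) - phi_11 rho(1)] / [1 - phi_11 rho(1)] = [-0.1654 - (0.3064)(0.3064)] / [1 - (0.3064)(0.3064)]
         = -0.25928096 / 0.90611904 = -0.286144.
  Update: phi_21 = phi_11 - phi_22 phi_11 = 0.3064 - (-0.286144)(0.3064) = 0.394075.
Step k = 3:
  phi_33 = [rho(3) - phi_21 rho(2) - phi_22 rho(1)] / [1 - phi_21 rho(1) - phi_22 rho(2)]
    numerator   = -0.0689 - (0.394075)(-0.1654) - (-0.286144)(0.3064) = 0.08395462
    denominator = 1 - (0.394075)(0.3064) - (-0.286144)(-0.1654) = 0.83192722
  phi_33 = 0.08395462 / 0.83192722 = 0.1009.
Therefore phi_{33} = 0.1009.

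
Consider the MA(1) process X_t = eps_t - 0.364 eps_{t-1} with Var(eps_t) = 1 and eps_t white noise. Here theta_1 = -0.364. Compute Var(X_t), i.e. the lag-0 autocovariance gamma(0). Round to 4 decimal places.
\gamma(0) = 1.1325

For an MA(q) process X_t = eps_t + sum_i theta_i eps_{t-i} with
Var(eps_t) = sigma^2, the variance is
  gamma(0) = sigma^2 * (1 + sum_i theta_i^2).
  sum_i theta_i^2 = (-0.364)^2 = 0.132496.
  gamma(0) = 1 * (1 + 0.132496) = 1 * 1.132496 = 1.132496, which rounds to 1.1325.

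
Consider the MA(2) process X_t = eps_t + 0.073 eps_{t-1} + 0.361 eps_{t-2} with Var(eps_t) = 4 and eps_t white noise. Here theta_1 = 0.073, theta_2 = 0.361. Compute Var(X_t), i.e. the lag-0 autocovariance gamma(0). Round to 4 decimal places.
\gamma(0) = 4.5426

For an MA(q) process X_t = eps_t + sum_i theta_i eps_{t-i} with
Var(eps_t) = sigma^2, the variance is
  gamma(0) = sigma^2 * (1 + sum_i theta_i^2).
  sum_i theta_i^2 = (0.073)^2 + (0.361)^2 = 0.005329 + 0.130321 = 0.13565.
  gamma(0) = 4 * (1 + 0.13565) = 4 * 1.13565 = 4.5426.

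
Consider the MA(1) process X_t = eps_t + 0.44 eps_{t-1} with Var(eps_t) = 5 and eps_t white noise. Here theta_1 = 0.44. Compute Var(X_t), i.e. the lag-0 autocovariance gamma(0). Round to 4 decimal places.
\gamma(0) = 5.9680

For an MA(q) process X_t = eps_t + sum_i theta_i eps_{t-i} with
Var(eps_t) = sigma^2, the variance is
  gamma(0) = sigma^2 * (1 + sum_i theta_i^2).
  sum_i theta_i^2 = (0.44)^2 = 0.1936.
  gamma(0) = 5 * (1 + 0.1936) = 5 * 1.1936 = 5.968, which rounds to 5.9680.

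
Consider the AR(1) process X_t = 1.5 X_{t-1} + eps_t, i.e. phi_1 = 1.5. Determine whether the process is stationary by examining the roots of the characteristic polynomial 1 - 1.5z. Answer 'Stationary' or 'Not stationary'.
\text{Not stationary}

The AR(p) characteristic polynomial is P(z) = 1 - 1.5z.
Stationarity requires all roots to lie outside the unit circle, i.e. |z| > 1 for every root.
This is linear in z: 1 + (-1.5) z = 0  =>  z = -1/(-1.5) = 0.666667,  |z| = 0.666667.
Moduli of all roots: 0.6667.
All moduli strictly greater than 1? No.
Verdict: Not stationary.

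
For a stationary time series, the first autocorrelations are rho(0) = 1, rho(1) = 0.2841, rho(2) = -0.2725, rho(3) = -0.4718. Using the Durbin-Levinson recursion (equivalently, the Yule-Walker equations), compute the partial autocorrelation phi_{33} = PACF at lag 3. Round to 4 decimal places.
\phi_{33} = -0.3260

The PACF at lag k is phi_{kk}, the last component of the solution
to the Yule-Walker system G_k phi = r_k where
  (G_k)_{ij} = rho(|i - j|), (r_k)_i = rho(i), i,j = 1..k.
Equivalently, Durbin-Levinson gives phi_{kk} iteratively:
  phi_{11} = rho(1)
  phi_{kk} = [rho(k) - sum_{j=1..k-1} phi_{k-1,j} rho(k-j)]
            / [1 - sum_{j=1..k-1} phi_{k-1,j} rho(j)],
  phi_{k,j} = phi_{k-1,j} - phi_{kk} phi_{k-1,k-j},  j = 1..k-1.
Step k = 1:
  phi_11 = rho(1) = 0.2841.
Step k = 2:
  phi_22 = [rho(2) - phi_11 rho(1)] / [1 - phi_11 rho(1)] = [-0.2725 - (0.2841)(0.2841)] / [1 - (0.2841)(0.2841)]
         = -0.35321281 / 0.91928719 = -0.384225.
  Update: phi_21 = phi_11 - phi_22 phi_11 = 0.2841 - (-0.384225)(0.2841) = 0.393258.
Step k = 3:
  phi_33 = [rho(3) - phi_21 rho(2) - phi_22 rho(1)] / [1 - phi_21 rho(1) - phi_22 rho(2)]
    numerator   = -0.4718 - (0.393258)(-0.2725) - (-0.384225)(0.2841) = -0.25547891
    denominator = 1 - (0.393258)(0.2841) - (-0.384225)(-0.2725) = 0.78357412
  phi_33 = -0.25547891 / 0.78357412 = -0.326.
Therefore phi_{33} = -0.3260.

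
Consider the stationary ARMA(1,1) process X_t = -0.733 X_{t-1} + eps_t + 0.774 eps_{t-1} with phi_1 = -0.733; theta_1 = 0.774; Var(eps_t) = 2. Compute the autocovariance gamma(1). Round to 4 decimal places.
\gamma(1) = 0.0767

Multiply the model equation by X_{t-k} and take expectations. With theta_0 = psi_0 = 1 and psi_j the MA(infinity) weights, this gives
  gamma(k) - sum_i phi_i gamma(k-i) = c_k,
  c_k = sigma^2 * sum_{j=k..q} theta_j psi_{j-k}   (c_k = 0 for k > q),
using gamma(-m) = gamma(m).
psi-weights needed (psi_j = theta_j + sum_i phi_i psi_{j-i}):
  psi_1 = theta_1 + phi_1 = 0.774 + (-0.733) = 0.041
Right-hand sides:
  c_0 = sigma^2 (1 + theta_1 psi_1) = 2 * (1 + (0.774)(0.041)) = 2 * 1.031734 = 2.063468
  c_1 = sigma^2 theta_1 = 2 * (0.774) = 1.548
  c_2 = 0
Equations for k = 0 and k = 1 (AR order 1):
  gamma(0) = phi_1 gamma(1) + c_0
  gamma(1) = phi_1 gamma(0) + c_1
Substituting the second into the first: gamma(0) (1 - phi_1^2) = c_0 + phi_1 c_1, so
  gamma(0) = (c_0 + phi_1 c_1) / (1 - phi_1^2) = (2.063468 + (-0.733)(1.548)) / (1 - (-0.733)^2) = 0.928784 / 0.462711 = 2.007266.
  gamma(1) = phi_1 gamma(0) + c_1 = (-0.733)(2.007266) + (1.548) = 0.076674.
Therefore gamma(1) = 0.0767 (to 4 decimal places).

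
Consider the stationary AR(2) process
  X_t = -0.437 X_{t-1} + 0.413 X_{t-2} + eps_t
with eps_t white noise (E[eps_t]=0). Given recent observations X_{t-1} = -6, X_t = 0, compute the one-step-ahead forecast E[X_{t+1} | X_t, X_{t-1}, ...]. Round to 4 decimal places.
E[X_{t+1} \mid \mathcal F_t] = -2.4780

For an AR(p) model X_t = c + sum_i phi_i X_{t-i} + eps_t, the
one-step-ahead conditional mean is
  E[X_{t+1} | X_t, ...] = c + sum_i phi_i X_{t+1-i}.
Substitute known values:
  E[X_{t+1} | ...] = (-0.437) * (0) + (0.413) * (-6)
                   = -2.4780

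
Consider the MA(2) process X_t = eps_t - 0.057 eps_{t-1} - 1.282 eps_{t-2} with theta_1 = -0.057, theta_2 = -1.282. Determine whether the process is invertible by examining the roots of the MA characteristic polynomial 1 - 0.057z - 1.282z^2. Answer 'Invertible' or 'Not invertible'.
\text{Not invertible}

The MA(q) characteristic polynomial is P(z) = 1 - 0.057z - 1.282z^2.
Invertibility requires all roots to lie outside the unit circle, i.e. |z| > 1 for every root.
Set 1 + (-0.057) z + (-1.282) z^2 = 0, i.e. a z^2 + b z + c = 0 with a = -1.282, b = -0.057, c = 1.
Discriminant D = b^2 - 4ac = (-0.057)^2 - 4*(-1.282)*1 = 0.003249 - (-5.128) = 5.131249.
D >= 0, so the roots are real: z = (-b +/- sqrt(D)) / (2a) = (0.057 +/- 2.265226) / (-2.564).
  z_1 = (0.057 + 2.265226) / (-2.564) = -0.9057,   |z_1| = 0.9057.
  z_2 = (0.057 - 2.265226) / (-2.564) = 0.8612,   |z_2| = 0.8612.
Moduli of all roots: 0.9057, 0.8612.
All moduli strictly greater than 1? No.
Verdict: Not invertible.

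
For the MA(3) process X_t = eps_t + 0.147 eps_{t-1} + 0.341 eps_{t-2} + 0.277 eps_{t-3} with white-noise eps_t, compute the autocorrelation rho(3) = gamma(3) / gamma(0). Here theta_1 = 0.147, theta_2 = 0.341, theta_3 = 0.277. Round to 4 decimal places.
\rho(3) = 0.2281

For an MA(q) process with theta_0 = 1, the autocovariance is
  gamma(k) = sigma^2 * sum_{i=0..q-k} theta_i * theta_{i+k},
and rho(k) = gamma(k) / gamma(0). Sigma^2 cancels.
  numerator   = (1)*(0.277) = 0.277.
  denominator = (1)^2 + (0.147)^2 + (0.341)^2 + (0.277)^2 = 1.214619.
  rho(3) = 0.277 / 1.214619 = 0.2281.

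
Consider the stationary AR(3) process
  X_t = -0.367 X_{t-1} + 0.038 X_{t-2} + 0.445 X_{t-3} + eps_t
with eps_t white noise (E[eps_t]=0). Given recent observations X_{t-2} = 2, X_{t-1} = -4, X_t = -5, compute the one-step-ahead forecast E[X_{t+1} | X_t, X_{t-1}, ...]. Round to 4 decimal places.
E[X_{t+1} \mid \mathcal F_t] = 2.5730

For an AR(p) model X_t = c + sum_i phi_i X_{t-i} + eps_t, the
one-step-ahead conditional mean is
  E[X_{t+1} | X_t, ...] = c + sum_i phi_i X_{t+1-i}.
Substitute known values:
  E[X_{t+1} | ...] = (-0.367) * (-5) + (0.038) * (-4) + (0.445) * (2)
                   = 2.5730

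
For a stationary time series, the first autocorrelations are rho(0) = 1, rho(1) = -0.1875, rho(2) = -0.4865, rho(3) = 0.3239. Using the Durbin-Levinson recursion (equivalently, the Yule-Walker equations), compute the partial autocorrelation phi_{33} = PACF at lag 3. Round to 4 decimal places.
\phi_{33} = 0.1201

The PACF at lag k is phi_{kk}, the last component of the solution
to the Yule-Walker system G_k phi = r_k where
  (G_k)_{ij} = rho(|i - j|), (r_k)_i = rho(i), i,j = 1..k.
Equivalently, Durbin-Levinson gives phi_{kk} iteratively:
  phi_{11} = rho(1)
  phi_{kk} = [rho(k) - sum_{j=1..k-1} phi_{k-1,j} rho(k-j)]
            / [1 - sum_{j=1..k-1} phi_{k-1,j} rho(j)],
  phi_{k,j} = phi_{k-1,j} - phi_{kk} phi_{k-1,k-j},  j = 1..k-1.
Step k = 1:
  phi_11 = rho(1) = -0.1875.
Step k = 2:
  phi_22 = [rho(2) - phi_11 rho(1)] / [1 - phi_11 rho(1)] = [-0.4865 - (-0.1875)(-0.1875)] / [1 - (-0.1875)(-0.1875)]
         = -0.52165625 / 0.96484375 = -0.540664.
  Update: phi_21 = phi_11 - phi_22 phi_11 = -0.1875 - (-0.540664)(-0.1875) = -0.288874.
Step k = 3:
  phi_33 = [rho(3) - phi_21 rho(2) - phi_22 rho(1)] / [1 - phi_21 rho(1) - phi_22 rho(2)]
    numerator   = 0.3239 - (-0.288874)(-0.4865) - (-0.540664)(-0.1875) = 0.08198806
    denominator = 1 - (-0.288874)(-0.1875) - (-0.540664)(-0.4865) = 0.68280301
  phi_33 = 0.08198806 / 0.68280301 = 0.1201.
Therefore phi_{33} = 0.1201.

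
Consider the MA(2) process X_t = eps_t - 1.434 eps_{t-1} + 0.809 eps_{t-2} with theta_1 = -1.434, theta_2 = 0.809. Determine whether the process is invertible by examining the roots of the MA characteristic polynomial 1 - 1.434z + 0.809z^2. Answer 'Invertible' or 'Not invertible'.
\text{Invertible}

The MA(q) characteristic polynomial is P(z) = 1 - 1.434z + 0.809z^2.
Invertibility requires all roots to lie outside the unit circle, i.e. |z| > 1 for every root.
Set 1 + (-1.434) z + (0.809) z^2 = 0, i.e. a z^2 + b z + c = 0 with a = 0.809, b = -1.434, c = 1.
Discriminant D = b^2 - 4ac = (-1.434)^2 - 4*(0.809)*1 = 2.056356 - (3.236) = -1.179644.
D < 0, so the roots are the complex-conjugate pair z = (-b +/- i sqrt(-D)) / (2a) = 0.8863 +/- 0.6713i.
For a conjugate pair |z|^2 = z * conj(z) = (product of roots) = c/a = 1/(0.809) = 1.236094, so |z| = sqrt(1.236094) = 1.1118 for both roots.
Moduli of all roots: 1.1118, 1.1118.
All moduli strictly greater than 1? Yes.
Verdict: Invertible.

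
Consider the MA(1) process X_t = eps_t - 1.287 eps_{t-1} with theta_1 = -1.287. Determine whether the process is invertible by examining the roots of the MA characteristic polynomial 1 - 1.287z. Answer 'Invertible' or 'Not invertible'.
\text{Not invertible}

The MA(q) characteristic polynomial is P(z) = 1 - 1.287z.
Invertibility requires all roots to lie outside the unit circle, i.e. |z| > 1 for every root.
This is linear in z: 1 + (-1.287) z = 0  =>  z = -1/(-1.287) = 0.777001,  |z| = 0.777001.
Moduli of all roots: 0.7770.
All moduli strictly greater than 1? No.
Verdict: Not invertible.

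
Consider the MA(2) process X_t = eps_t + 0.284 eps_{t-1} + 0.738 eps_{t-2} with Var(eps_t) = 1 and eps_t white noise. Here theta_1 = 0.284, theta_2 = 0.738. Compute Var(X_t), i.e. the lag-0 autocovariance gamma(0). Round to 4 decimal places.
\gamma(0) = 1.6253

For an MA(q) process X_t = eps_t + sum_i theta_i eps_{t-i} with
Var(eps_t) = sigma^2, the variance is
  gamma(0) = sigma^2 * (1 + sum_i theta_i^2).
  sum_i theta_i^2 = (0.284)^2 + (0.738)^2 = 0.080656 + 0.544644 = 0.6253.
  gamma(0) = 1 * (1 + 0.6253) = 1 * 1.6253 = 1.6253.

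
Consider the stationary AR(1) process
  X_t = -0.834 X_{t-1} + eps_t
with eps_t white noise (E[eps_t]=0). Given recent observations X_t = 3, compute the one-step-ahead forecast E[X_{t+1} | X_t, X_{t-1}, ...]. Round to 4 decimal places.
E[X_{t+1} \mid \mathcal F_t] = -2.5020

For an AR(p) model X_t = c + sum_i phi_i X_{t-i} + eps_t, the
one-step-ahead conditional mean is
  E[X_{t+1} | X_t, ...] = c + sum_i phi_i X_{t+1-i}.
Substitute known values:
  E[X_{t+1} | ...] = (-0.834) * (3)
                   = -2.5020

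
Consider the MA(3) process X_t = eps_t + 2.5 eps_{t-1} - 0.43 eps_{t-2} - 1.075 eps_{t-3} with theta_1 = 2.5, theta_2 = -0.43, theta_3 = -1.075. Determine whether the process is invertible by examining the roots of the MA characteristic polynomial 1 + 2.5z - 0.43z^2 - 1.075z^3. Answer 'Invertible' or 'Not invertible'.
\text{Not invertible}

The MA(q) characteristic polynomial is P(z) = 1 + 2.5z - 0.43z^2 - 1.075z^3.
Invertibility requires all roots to lie outside the unit circle, i.e. |z| > 1 for every root.
Degree 3: look for a simple real root z0 first, then factor out (1 - z/z0) and solve the remaining quadratic.
Testing z0 = -0.4: P(-0.4) = 1 + (2.5)(-0.4) + (-0.43)(-0.4)^2 + (-1.075)(-0.4)^3
  = 1 + (-1) + (-0.0688) + (0.0688) = 0.  So z_0 = -0.4 is a root, |z_0| = 0.4.
Divide out the factor (1 + 2.5 z) = (1 - z/z0) (since 1/z0 = -2.5):
  P(z) = (1 + 2.5 z)(1 + (0) z + (-0.43) z^2)
  [check: z-coef 0 - (-2.5) = 2.5; z^2-coef -0.43 - (-2.5)(0) = -0.43; z^3-coef -(-2.5)(-0.43) = -1.075.]
Remaining roots from the quadratic factor 1 + (0) z + (-0.43) z^2:
  Set 1 + (0) z + (-0.43) z^2 = 0, i.e. a z^2 + b z + c = 0 with a = -0.43, b = 0, c = 1.
  Discriminant D = b^2 - 4ac = (0)^2 - 4*(-0.43)*1 = 0 - (-1.72) = 1.72.
  D >= 0, so the roots are real: z = (-b +/- sqrt(D)) / (2a) = (0 +/- 1.311488) / (-0.86).
    z_1 = (0 + 1.311488) / (-0.86) = -1.525,   |z_1| = 1.525.
    z_2 = (0 - 1.311488) / (-0.86) = 1.525,   |z_2| = 1.525.
Moduli of all roots: 0.4000, 1.5250, 1.5250.
All moduli strictly greater than 1? No.
Verdict: Not invertible.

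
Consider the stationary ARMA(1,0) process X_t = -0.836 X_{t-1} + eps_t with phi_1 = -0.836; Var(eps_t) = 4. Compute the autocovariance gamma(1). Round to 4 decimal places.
\gamma(1) = -11.1058

Multiply the model equation by X_{t-k} and take expectations. With theta_0 = psi_0 = 1 and psi_j the MA(infinity) weights, this gives
  gamma(k) - sum_i phi_i gamma(k-i) = c_k,
  c_k = sigma^2 * sum_{j=k..q} theta_j psi_{j-k}   (c_k = 0 for k > q),
using gamma(-m) = gamma(m).
Pure AR (q = 0): c_0 = sigma^2 = 4, c_k = 0 for k >= 1.
Equations for k = 0 and k = 1 (AR order 1):
  gamma(0) = phi_1 gamma(1) + c_0
  gamma(1) = phi_1 gamma(0) + c_1
Substituting the second into the first: gamma(0) (1 - phi_1^2) = c_0 + phi_1 c_1, so
  gamma(0) = c_0 / (1 - phi_1^2) = 4 / (1 - (-0.836)^2) = 4 / 0.301104 = 13.284447.
  gamma(1) = phi_1 gamma(0) = (-0.836)(13.284447) = -11.105797.
Therefore gamma(1) = -11.1058 (to 4 decimal places).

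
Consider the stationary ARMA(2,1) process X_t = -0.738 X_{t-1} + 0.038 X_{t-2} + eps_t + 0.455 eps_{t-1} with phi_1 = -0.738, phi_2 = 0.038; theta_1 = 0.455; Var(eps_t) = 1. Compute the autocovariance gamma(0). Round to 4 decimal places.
\gamma(0) = 1.2386

Multiply the model equation by X_{t-k} and take expectations. With theta_0 = psi_0 = 1 and psi_j the MA(infinity) weights, this gives
  gamma(k) - sum_i phi_i gamma(k-i) = c_k,
  c_k = sigma^2 * sum_{j=k..q} theta_j psi_{j-k}   (c_k = 0 for k > q),
using gamma(-m) = gamma(m).
psi-weights needed (psi_j = theta_j + sum_i phi_i psi_{j-i}):
  psi_1 = theta_1 + phi_1 = 0.455 + (-0.738) = -0.283
Right-hand sides:
  c_0 = sigma^2 (1 + theta_1 psi_1) = 1 * (1 + (0.455)(-0.283)) = 1 * 0.871235 = 0.871235
  c_1 = sigma^2 theta_1 = 1 * (0.455) = 0.455
  c_2 = 0
Equations for k = 0, 1, 2 (AR order 2, c_2 = 0):
  (E0) gamma(0) = phi_1 gamma(1) + phi_2 gamma(2) + c_0
  (E1) gamma(1) = phi_1 gamma(0) + phi_2 gamma(1) + c_1
  (E2) gamma(2) = phi_1 gamma(1) + phi_2 gamma(0)
From (E1): gamma(1) = A gamma(0) + B with
  A = phi_1 / (1 - phi_2) = -0.738 / 0.962 = -0.767152,   B = c_1 / (1 - phi_2) = 0.455 / 0.962 = 0.472973.
Insert (E2) into (E0): gamma(0) (1 - phi_2^2) = phi_1 (1 + phi_2) gamma(1) + c_0.
  phi_1 (1 + phi_2) = (-0.738)(1.038) = -0.766044,   1 - phi_2^2 = 0.998556.
Replace gamma(1) by A gamma(0) + B and collect gamma(0):
  gamma(0) [0.998556 - (-0.766044)(-0.767152)] = (-0.766044)(0.472973) + 0.871235
  gamma(0) * 0.410884 = 0.508917
  gamma(0) = 0.508917 / 0.410884 = 1.23859.
Therefore gamma(0) = 1.2386 (to 4 decimal places).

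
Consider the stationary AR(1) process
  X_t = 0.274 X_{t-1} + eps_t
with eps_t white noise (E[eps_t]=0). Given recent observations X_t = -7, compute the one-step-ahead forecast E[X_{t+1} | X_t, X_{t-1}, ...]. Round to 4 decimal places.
E[X_{t+1} \mid \mathcal F_t] = -1.9180

For an AR(p) model X_t = c + sum_i phi_i X_{t-i} + eps_t, the
one-step-ahead conditional mean is
  E[X_{t+1} | X_t, ...] = c + sum_i phi_i X_{t+1-i}.
Substitute known values:
  E[X_{t+1} | ...] = (0.274) * (-7)
                   = -1.9180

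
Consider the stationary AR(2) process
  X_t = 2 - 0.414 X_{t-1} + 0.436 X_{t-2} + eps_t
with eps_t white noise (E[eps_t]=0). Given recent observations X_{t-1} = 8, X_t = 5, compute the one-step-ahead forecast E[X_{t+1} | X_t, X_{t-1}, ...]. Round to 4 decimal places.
E[X_{t+1} \mid \mathcal F_t] = 3.4180

For an AR(p) model X_t = c + sum_i phi_i X_{t-i} + eps_t, the
one-step-ahead conditional mean is
  E[X_{t+1} | X_t, ...] = c + sum_i phi_i X_{t+1-i}.
Substitute known values:
  E[X_{t+1} | ...] = 2 + (-0.414) * (5) + (0.436) * (8)
                   = 3.4180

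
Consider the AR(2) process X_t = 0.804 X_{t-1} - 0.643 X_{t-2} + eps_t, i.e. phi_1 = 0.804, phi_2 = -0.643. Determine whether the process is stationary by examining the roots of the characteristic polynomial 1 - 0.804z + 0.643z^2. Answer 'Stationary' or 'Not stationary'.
\text{Stationary}

The AR(p) characteristic polynomial is P(z) = 1 - 0.804z + 0.643z^2.
Stationarity requires all roots to lie outside the unit circle, i.e. |z| > 1 for every root.
Set 1 + (-0.804) z + (0.643) z^2 = 0, i.e. a z^2 + b z + c = 0 with a = 0.643, b = -0.804, c = 1.
Discriminant D = b^2 - 4ac = (-0.804)^2 - 4*(0.643)*1 = 0.646416 - (2.572) = -1.925584.
D < 0, so the roots are the complex-conjugate pair z = (-b +/- i sqrt(-D)) / (2a) = 0.6252 +/- 1.079i.
For a conjugate pair |z|^2 = z * conj(z) = (product of roots) = c/a = 1/(0.643) = 1.55521, so |z| = sqrt(1.55521) = 1.2471 for both roots.
Moduli of all roots: 1.2471, 1.2471.
All moduli strictly greater than 1? Yes.
Verdict: Stationary.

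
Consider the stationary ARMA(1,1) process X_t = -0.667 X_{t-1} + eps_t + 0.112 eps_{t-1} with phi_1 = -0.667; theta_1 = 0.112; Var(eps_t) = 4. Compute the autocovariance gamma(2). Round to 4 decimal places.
\gamma(2) = 2.4682

Multiply the model equation by X_{t-k} and take expectations. With theta_0 = psi_0 = 1 and psi_j the MA(infinity) weights, this gives
  gamma(k) - sum_i phi_i gamma(k-i) = c_k,
  c_k = sigma^2 * sum_{j=k..q} theta_j psi_{j-k}   (c_k = 0 for k > q),
using gamma(-m) = gamma(m).
psi-weights needed (psi_j = theta_j + sum_i phi_i psi_{j-i}):
  psi_1 = theta_1 + phi_1 = 0.112 + (-0.667) = -0.555
Right-hand sides:
  c_0 = sigma^2 (1 + theta_1 psi_1) = 4 * (1 + (0.112)(-0.555)) = 4 * 0.93784 = 3.75136
  c_1 = sigma^2 theta_1 = 4 * (0.112) = 0.448
  c_2 = 0
Equations for k = 0 and k = 1 (AR order 1):
  gamma(0) = phi_1 gamma(1) + c_0
  gamma(1) = phi_1 gamma(0) + c_1
Substituting the second into the first: gamma(0) (1 - phi_1^2) = c_0 + phi_1 c_1, so
  gamma(0) = (c_0 + phi_1 c_1) / (1 - phi_1^2) = (3.75136 + (-0.667)(0.448)) / (1 - (-0.667)^2) = 3.452544 / 0.555111 = 6.219556.
  gamma(1) = phi_1 gamma(0) + c_1 = (-0.667)(6.219556) + (0.448) = -3.700444.
For k = 2 (> q): gamma(2) = phi_1 gamma(1) = (-0.667)(-3.700444) = 2.468196.
Therefore gamma(2) = 2.4682 (to 4 decimal places).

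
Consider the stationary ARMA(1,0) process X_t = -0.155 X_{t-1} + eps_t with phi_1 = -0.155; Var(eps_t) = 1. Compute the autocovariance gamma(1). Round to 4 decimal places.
\gamma(1) = -0.1588

Multiply the model equation by X_{t-k} and take expectations. With theta_0 = psi_0 = 1 and psi_j the MA(infinity) weights, this gives
  gamma(k) - sum_i phi_i gamma(k-i) = c_k,
  c_k = sigma^2 * sum_{j=k..q} theta_j psi_{j-k}   (c_k = 0 for k > q),
using gamma(-m) = gamma(m).
Pure AR (q = 0): c_0 = sigma^2 = 1, c_k = 0 for k >= 1.
Equations for k = 0 and k = 1 (AR order 1):
  gamma(0) = phi_1 gamma(1) + c_0
  gamma(1) = phi_1 gamma(0) + c_1
Substituting the second into the first: gamma(0) (1 - phi_1^2) = c_0 + phi_1 c_1, so
  gamma(0) = c_0 / (1 - phi_1^2) = 1 / (1 - (-0.155)^2) = 1 / 0.975975 = 1.024616.
  gamma(1) = phi_1 gamma(0) = (-0.155)(1.024616) = -0.158816.
Therefore gamma(1) = -0.1588 (to 4 decimal places).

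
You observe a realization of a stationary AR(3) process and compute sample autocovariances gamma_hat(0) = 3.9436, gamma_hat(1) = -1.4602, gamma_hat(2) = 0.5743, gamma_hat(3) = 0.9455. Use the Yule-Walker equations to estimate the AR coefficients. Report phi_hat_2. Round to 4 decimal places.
\hat\phi_{2} = 0.1360

The Yule-Walker equations for an AR(p) process read, in matrix form,
  Gamma_p phi = r_p,   with   (Gamma_p)_{ij} = gamma(|i - j|),
                       (r_p)_i = gamma(i),   i,j = 1..p.
Substitute the sample gammas (Toeplitz matrix and right-hand side of size 3):
  Gamma_p = [[3.9436, -1.4602, 0.5743], [-1.4602, 3.9436, -1.4602], [0.5743, -1.4602, 3.9436]]
  r_p     = [-1.4602, 0.5743, 0.9455]
Written out (R1..R3):
  (R1) 3.9436 phi_1 - 1.4602 phi_2 + 0.5743 phi_3 = -1.4602
  (R2) -1.4602 phi_1 + 3.9436 phi_2 - 1.4602 phi_3 = 0.5743
  (R3) 0.5743 phi_1 - 1.4602 phi_2 + 3.9436 phi_3 = 0.9455
Gaussian elimination:
  R2 <- R2 - (-1.4602/3.9436) R1 = R2 - (-0.370271) R1:  3.402931 phi_2 - 1.247553 phi_3 = 0.033631
  R3 <- R3 - (0.5743/3.9436) R1 = R3 - (0.145628) R1:  -1.247553 phi_2 + 3.859966 phi_3 = 1.158147
  R3 <- R3 - (-1.247553/3.402931) R2 = R3 - (-0.366611) R2:  3.402598 phi_3 = 1.170476
Back-substitution:
  phi_hat_3 = 1.170476 / 3.402598 = 0.343995
  phi_hat_2 = (0.033631 - (-1.247553)(0.343995)) / 3.402931 = 0.135995
  phi_hat_1 = (-1.4602 - (-1.4602)(0.135995) - (0.5743)(0.343995)) / 3.9436 = -0.370011
So phi_hat = [-0.3700, 0.1360, 0.3440].
Therefore phi_hat_2 = 0.1360.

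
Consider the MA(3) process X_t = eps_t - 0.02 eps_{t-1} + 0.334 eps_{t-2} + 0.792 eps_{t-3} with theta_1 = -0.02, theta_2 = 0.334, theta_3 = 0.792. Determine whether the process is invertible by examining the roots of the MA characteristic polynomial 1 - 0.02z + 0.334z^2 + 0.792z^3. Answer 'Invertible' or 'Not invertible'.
\text{Invertible}

The MA(q) characteristic polynomial is P(z) = 1 - 0.02z + 0.334z^2 + 0.792z^3.
Invertibility requires all roots to lie outside the unit circle, i.e. |z| > 1 for every root.
Degree 3: look for a simple real root z0 first, then factor out (1 - z/z0) and solve the remaining quadratic.
Testing z0 = -1.25: P(-1.25) = 1 + (-0.02)(-1.25) + (0.334)(-1.25)^2 + (0.792)(-1.25)^3
  = 1 + (0.025) + (0.521875) + (-1.546875) = 0.  So z_0 = -1.25 is a root, |z_0| = 1.25.
Divide out the factor (1 + 0.8 z) = (1 - z/z0) (since 1/z0 = -0.8):
  P(z) = (1 + 0.8 z)(1 + (-0.82) z + (0.99) z^2)
  [check: z-coef -0.82 - (-0.8) = -0.02; z^2-coef 0.99 - (-0.8)(-0.82) = 0.334; z^3-coef -(-0.8)(0.99) = 0.792.]
Remaining roots from the quadratic factor 1 + (-0.82) z + (0.99) z^2:
  Set 1 + (-0.82) z + (0.99) z^2 = 0, i.e. a z^2 + b z + c = 0 with a = 0.99, b = -0.82, c = 1.
  Discriminant D = b^2 - 4ac = (-0.82)^2 - 4*(0.99)*1 = 0.6724 - (3.96) = -3.2876.
  D < 0, so the roots are the complex-conjugate pair z = (-b +/- i sqrt(-D)) / (2a) = 0.4141 +/- 0.9157i.
  For a conjugate pair |z|^2 = z * conj(z) = (product of roots) = c/a = 1/(0.99) = 1.010101, so |z| = sqrt(1.010101) = 1.005 for both roots.
Moduli of all roots: 1.2500, 1.0050, 1.0050.
All moduli strictly greater than 1? Yes.
Verdict: Invertible.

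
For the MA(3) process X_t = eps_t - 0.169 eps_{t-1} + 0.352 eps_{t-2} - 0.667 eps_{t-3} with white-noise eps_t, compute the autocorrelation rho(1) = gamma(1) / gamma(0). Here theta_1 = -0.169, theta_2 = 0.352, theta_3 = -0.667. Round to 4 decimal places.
\rho(1) = -0.2900

For an MA(q) process with theta_0 = 1, the autocovariance is
  gamma(k) = sigma^2 * sum_{i=0..q-k} theta_i * theta_{i+k},
and rho(k) = gamma(k) / gamma(0). Sigma^2 cancels.
  numerator   = (1)*(-0.169) + (-0.169)*(0.352) + (0.352)*(-0.667) = -0.463272.
  denominator = (1)^2 + (-0.169)^2 + (0.352)^2 + (-0.667)^2 = 1.597354.
  rho(1) = -0.463272 / 1.597354 = -0.2900.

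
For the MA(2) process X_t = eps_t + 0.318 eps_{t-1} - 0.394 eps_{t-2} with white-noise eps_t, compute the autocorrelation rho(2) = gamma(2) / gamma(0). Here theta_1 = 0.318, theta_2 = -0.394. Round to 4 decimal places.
\rho(2) = -0.3136

For an MA(q) process with theta_0 = 1, the autocovariance is
  gamma(k) = sigma^2 * sum_{i=0..q-k} theta_i * theta_{i+k},
and rho(k) = gamma(k) / gamma(0). Sigma^2 cancels.
  numerator   = (1)*(-0.394) = -0.394.
  denominator = (1)^2 + (0.318)^2 + (-0.394)^2 = 1.25636.
  rho(2) = -0.394 / 1.25636 = -0.3136.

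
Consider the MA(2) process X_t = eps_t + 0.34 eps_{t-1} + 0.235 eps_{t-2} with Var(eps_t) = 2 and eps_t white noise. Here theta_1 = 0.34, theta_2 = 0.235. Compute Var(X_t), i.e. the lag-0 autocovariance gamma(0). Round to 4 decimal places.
\gamma(0) = 2.3417

For an MA(q) process X_t = eps_t + sum_i theta_i eps_{t-i} with
Var(eps_t) = sigma^2, the variance is
  gamma(0) = sigma^2 * (1 + sum_i theta_i^2).
  sum_i theta_i^2 = (0.34)^2 + (0.235)^2 = 0.1156 + 0.055225 = 0.170825.
  gamma(0) = 2 * (1 + 0.170825) = 2 * 1.170825 = 2.34165, which rounds to 2.3417.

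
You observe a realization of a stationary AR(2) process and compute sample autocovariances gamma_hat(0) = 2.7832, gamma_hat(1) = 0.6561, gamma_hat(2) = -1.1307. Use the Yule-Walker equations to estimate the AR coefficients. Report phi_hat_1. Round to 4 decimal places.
\hat\phi_{1} = 0.3510

The Yule-Walker equations for an AR(p) process read, in matrix form,
  Gamma_p phi = r_p,   with   (Gamma_p)_{ij} = gamma(|i - j|),
                       (r_p)_i = gamma(i),   i,j = 1..p.
Substitute the sample gammas (Toeplitz matrix and right-hand side of size 2):
  Gamma_p = [[2.7832, 0.6561], [0.6561, 2.7832]]
  r_p     = [0.6561, -1.1307]
Written out:
  2.7832 phi_1 + 0.6561 phi_2 = 0.6561
  0.6561 phi_1 + 2.7832 phi_2 = -1.1307
Solve by Cramer's rule:
  det = gamma(0)^2 - gamma(1)^2 = (2.7832)^2 - (0.6561)^2 = 7.74620224 - 0.43046721 = 7.31573503
  phi_hat_1 = [gamma(1) gamma(0) - gamma(1) gamma(2)] / det = [(0.6561)(2.7832) - (0.6561)(-1.1307)] / 7.31573503 = 2.56790979 / 7.31573503 = 0.351
  phi_hat_2 = [gamma(0) gamma(2) - gamma(1)^2] / det = [(2.7832)(-1.1307) - (0.6561)^2] / 7.31573503 = -3.57743145 / 7.31573503 = -0.489
So phi_hat = [0.3510, -0.4890].
Therefore phi_hat_1 = 0.3510.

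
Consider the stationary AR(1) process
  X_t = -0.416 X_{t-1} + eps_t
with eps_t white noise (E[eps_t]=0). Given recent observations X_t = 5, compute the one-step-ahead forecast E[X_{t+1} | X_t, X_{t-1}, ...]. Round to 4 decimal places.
E[X_{t+1} \mid \mathcal F_t] = -2.0800

For an AR(p) model X_t = c + sum_i phi_i X_{t-i} + eps_t, the
one-step-ahead conditional mean is
  E[X_{t+1} | X_t, ...] = c + sum_i phi_i X_{t+1-i}.
Substitute known values:
  E[X_{t+1} | ...] = (-0.416) * (5)
                   = -2.0800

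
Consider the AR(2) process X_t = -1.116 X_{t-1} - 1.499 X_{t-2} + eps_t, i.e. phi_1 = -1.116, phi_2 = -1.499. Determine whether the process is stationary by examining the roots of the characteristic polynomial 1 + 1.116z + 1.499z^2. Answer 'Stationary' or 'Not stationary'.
\text{Not stationary}

The AR(p) characteristic polynomial is P(z) = 1 + 1.116z + 1.499z^2.
Stationarity requires all roots to lie outside the unit circle, i.e. |z| > 1 for every root.
Set 1 + (1.116) z + (1.499) z^2 = 0, i.e. a z^2 + b z + c = 0 with a = 1.499, b = 1.116, c = 1.
Discriminant D = b^2 - 4ac = (1.116)^2 - 4*(1.499)*1 = 1.245456 - (5.996) = -4.750544.
D < 0, so the roots are the complex-conjugate pair z = (-b +/- i sqrt(-D)) / (2a) = -0.3722 +/- 0.727i.
For a conjugate pair |z|^2 = z * conj(z) = (product of roots) = c/a = 1/(1.499) = 0.667111, so |z| = sqrt(0.667111) = 0.8168 for both roots.
Moduli of all roots: 0.8168, 0.8168.
All moduli strictly greater than 1? No.
Verdict: Not stationary.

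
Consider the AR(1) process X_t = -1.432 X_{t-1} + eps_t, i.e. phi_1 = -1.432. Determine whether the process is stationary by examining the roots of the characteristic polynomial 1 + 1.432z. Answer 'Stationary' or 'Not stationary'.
\text{Not stationary}

The AR(p) characteristic polynomial is P(z) = 1 + 1.432z.
Stationarity requires all roots to lie outside the unit circle, i.e. |z| > 1 for every root.
This is linear in z: 1 + (1.432) z = 0  =>  z = -1/(1.432) = -0.698324,  |z| = 0.698324.
Moduli of all roots: 0.6983.
All moduli strictly greater than 1? No.
Verdict: Not stationary.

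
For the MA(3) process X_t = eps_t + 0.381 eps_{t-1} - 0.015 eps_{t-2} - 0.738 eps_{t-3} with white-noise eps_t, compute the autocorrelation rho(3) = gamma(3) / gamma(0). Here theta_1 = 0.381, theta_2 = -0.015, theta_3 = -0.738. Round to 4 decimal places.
\rho(3) = -0.4367

For an MA(q) process with theta_0 = 1, the autocovariance is
  gamma(k) = sigma^2 * sum_{i=0..q-k} theta_i * theta_{i+k},
and rho(k) = gamma(k) / gamma(0). Sigma^2 cancels.
  numerator   = (1)*(-0.738) = -0.738.
  denominator = (1)^2 + (0.381)^2 + (-0.015)^2 + (-0.738)^2 = 1.69003.
  rho(3) = -0.738 / 1.69003 = -0.4367.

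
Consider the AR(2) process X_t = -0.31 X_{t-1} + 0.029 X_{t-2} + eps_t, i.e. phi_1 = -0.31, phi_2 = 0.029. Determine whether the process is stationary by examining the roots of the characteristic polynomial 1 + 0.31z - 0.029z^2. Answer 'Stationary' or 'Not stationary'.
\text{Stationary}

The AR(p) characteristic polynomial is P(z) = 1 + 0.31z - 0.029z^2.
Stationarity requires all roots to lie outside the unit circle, i.e. |z| > 1 for every root.
Set 1 + (0.31) z + (-0.029) z^2 = 0, i.e. a z^2 + b z + c = 0 with a = -0.029, b = 0.31, c = 1.
Discriminant D = b^2 - 4ac = (0.31)^2 - 4*(-0.029)*1 = 0.0961 - (-0.116) = 0.2121.
D >= 0, so the roots are real: z = (-b +/- sqrt(D)) / (2a) = (-0.31 +/- 0.460543) / (-0.058).
  z_1 = (-0.31 + 0.460543) / (-0.058) = -2.5956,   |z_1| = 2.5956.
  z_2 = (-0.31 - 0.460543) / (-0.058) = 13.2852,   |z_2| = 13.2852.
Moduli of all roots: 2.5956, 13.2852.
All moduli strictly greater than 1? Yes.
Verdict: Stationary.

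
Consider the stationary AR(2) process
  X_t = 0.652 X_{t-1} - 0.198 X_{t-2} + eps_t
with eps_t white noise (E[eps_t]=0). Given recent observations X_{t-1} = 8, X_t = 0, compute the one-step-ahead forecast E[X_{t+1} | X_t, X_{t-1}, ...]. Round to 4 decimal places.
E[X_{t+1} \mid \mathcal F_t] = -1.5840

For an AR(p) model X_t = c + sum_i phi_i X_{t-i} + eps_t, the
one-step-ahead conditional mean is
  E[X_{t+1} | X_t, ...] = c + sum_i phi_i X_{t+1-i}.
Substitute known values:
  E[X_{t+1} | ...] = (0.652) * (0) + (-0.198) * (8)
                   = -1.5840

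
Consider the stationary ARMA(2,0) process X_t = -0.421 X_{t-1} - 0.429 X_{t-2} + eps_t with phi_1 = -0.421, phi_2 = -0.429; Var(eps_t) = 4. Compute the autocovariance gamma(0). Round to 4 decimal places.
\gamma(0) = 5.3681

Multiply the model equation by X_{t-k} and take expectations. With theta_0 = psi_0 = 1 and psi_j the MA(infinity) weights, this gives
  gamma(k) - sum_i phi_i gamma(k-i) = c_k,
  c_k = sigma^2 * sum_{j=k..q} theta_j psi_{j-k}   (c_k = 0 for k > q),
using gamma(-m) = gamma(m).
Pure AR (q = 0): c_0 = sigma^2 = 4, c_k = 0 for k >= 1.
Equations for k = 0, 1, 2 (AR order 2, c_2 = 0):
  (E0) gamma(0) = phi_1 gamma(1) + phi_2 gamma(2) + c_0
  (E1) gamma(1) = phi_1 gamma(0) + phi_2 gamma(1) + c_1
  (E2) gamma(2) = phi_1 gamma(1) + phi_2 gamma(0)
From (E1): gamma(1) = A gamma(0) + B with
  A = phi_1 / (1 - phi_2) = -0.421 / 1.429 = -0.294612,   B = c_1 / (1 - phi_2) = 0 / 1.429 = 0.
Insert (E2) into (E0): gamma(0) (1 - phi_2^2) = phi_1 (1 + phi_2) gamma(1) + c_0.
  phi_1 (1 + phi_2) = (-0.421)(0.571) = -0.240391,   1 - phi_2^2 = 0.815959.
Replace gamma(1) by A gamma(0) + B and collect gamma(0):
  gamma(0) [0.815959 - (-0.240391)(-0.294612)] = c_0 = 4
  gamma(0) * 0.745137 = 4
  gamma(0) = 4 / 0.745137 = 5.36814.
Therefore gamma(0) = 5.3681 (to 4 decimal places).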